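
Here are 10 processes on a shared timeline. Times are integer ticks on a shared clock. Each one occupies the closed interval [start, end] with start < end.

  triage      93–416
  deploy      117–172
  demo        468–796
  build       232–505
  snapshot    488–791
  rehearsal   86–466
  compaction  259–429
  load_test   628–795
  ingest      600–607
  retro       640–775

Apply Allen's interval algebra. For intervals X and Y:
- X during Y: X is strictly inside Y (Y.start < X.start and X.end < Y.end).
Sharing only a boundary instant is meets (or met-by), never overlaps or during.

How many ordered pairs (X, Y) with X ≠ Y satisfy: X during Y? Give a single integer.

Checking all 90 ordered pairs for relation 'during'; matching pairs in alphabetical order:
(compaction, build): compaction during build ✓
(compaction, rehearsal): compaction during rehearsal ✓
(deploy, rehearsal): deploy during rehearsal ✓
(deploy, triage): deploy during triage ✓
(ingest, demo): ingest during demo ✓
(ingest, snapshot): ingest during snapshot ✓
(load_test, demo): load_test during demo ✓
(retro, demo): retro during demo ✓
(retro, load_test): retro during load_test ✓
(retro, snapshot): retro during snapshot ✓
(snapshot, demo): snapshot during demo ✓
(triage, rehearsal): triage during rehearsal ✓
Count: 12.

12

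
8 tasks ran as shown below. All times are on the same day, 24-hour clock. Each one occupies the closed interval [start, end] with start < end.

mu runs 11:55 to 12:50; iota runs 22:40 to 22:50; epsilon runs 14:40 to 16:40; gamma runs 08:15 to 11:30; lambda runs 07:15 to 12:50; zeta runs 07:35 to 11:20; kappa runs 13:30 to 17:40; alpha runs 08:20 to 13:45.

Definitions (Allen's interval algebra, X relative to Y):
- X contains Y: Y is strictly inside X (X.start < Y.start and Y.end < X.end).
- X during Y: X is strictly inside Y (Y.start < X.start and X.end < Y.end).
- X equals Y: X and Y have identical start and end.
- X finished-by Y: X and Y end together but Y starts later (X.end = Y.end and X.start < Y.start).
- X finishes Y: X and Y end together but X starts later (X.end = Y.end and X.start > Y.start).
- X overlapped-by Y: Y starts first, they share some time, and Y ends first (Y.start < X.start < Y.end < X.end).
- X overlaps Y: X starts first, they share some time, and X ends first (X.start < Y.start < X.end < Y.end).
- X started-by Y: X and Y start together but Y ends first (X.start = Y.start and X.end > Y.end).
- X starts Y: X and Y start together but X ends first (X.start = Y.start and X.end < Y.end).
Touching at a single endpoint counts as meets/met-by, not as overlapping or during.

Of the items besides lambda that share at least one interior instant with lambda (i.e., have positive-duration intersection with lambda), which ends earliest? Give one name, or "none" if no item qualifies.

zeta

Target lambda = [07:15, 12:50].
alpha [08:20, 13:45] → overlapped-by → candidate.
epsilon [14:40, 16:40] → after → excluded.
gamma [08:15, 11:30] → during → candidate.
iota [22:40, 22:50] → after → excluded.
kappa [13:30, 17:40] → after → excluded.
mu [11:55, 12:50] → finishes → candidate.
zeta [07:35, 11:20] → during → candidate.
Among candidates, earliest end is 11:20 → zeta.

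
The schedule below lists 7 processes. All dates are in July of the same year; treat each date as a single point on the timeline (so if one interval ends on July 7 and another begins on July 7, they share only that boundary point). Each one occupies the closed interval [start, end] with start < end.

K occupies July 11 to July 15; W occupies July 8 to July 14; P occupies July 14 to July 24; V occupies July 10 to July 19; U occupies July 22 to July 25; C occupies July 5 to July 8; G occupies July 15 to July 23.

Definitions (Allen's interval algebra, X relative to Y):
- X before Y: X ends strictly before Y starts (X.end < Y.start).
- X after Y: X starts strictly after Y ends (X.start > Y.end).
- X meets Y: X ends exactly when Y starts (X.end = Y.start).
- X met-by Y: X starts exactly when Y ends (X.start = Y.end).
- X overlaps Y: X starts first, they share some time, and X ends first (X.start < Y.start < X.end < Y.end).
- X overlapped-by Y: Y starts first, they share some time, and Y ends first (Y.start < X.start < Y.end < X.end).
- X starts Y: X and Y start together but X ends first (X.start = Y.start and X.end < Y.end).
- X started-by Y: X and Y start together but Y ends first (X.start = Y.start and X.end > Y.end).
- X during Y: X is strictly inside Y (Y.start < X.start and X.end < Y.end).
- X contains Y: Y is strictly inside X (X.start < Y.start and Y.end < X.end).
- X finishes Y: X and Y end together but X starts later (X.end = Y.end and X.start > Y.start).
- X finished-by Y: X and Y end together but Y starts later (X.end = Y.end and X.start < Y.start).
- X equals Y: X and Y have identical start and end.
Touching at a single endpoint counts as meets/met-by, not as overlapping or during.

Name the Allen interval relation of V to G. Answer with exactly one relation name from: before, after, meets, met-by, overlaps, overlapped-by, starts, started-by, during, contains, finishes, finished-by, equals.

V = [July 10, July 19]; G = [July 15, July 23].
Compare endpoints: V.start < G.start, V.start < G.end, V.end > G.start, V.end < G.end.
That pattern is 'overlaps'.

overlaps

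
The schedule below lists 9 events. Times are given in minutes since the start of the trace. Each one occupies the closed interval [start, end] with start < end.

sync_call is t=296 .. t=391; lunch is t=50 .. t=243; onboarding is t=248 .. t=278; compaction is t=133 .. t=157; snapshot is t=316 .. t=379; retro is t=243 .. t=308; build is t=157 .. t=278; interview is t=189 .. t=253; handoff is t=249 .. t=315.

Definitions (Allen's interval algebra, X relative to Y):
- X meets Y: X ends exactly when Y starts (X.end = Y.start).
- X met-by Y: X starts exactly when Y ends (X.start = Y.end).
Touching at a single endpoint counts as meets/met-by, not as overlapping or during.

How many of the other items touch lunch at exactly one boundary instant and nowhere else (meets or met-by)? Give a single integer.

Target lunch = [t=50, t=243].
build [t=157, t=278] → overlapped-by → no.
compaction [t=133, t=157] → during → no.
handoff [t=249, t=315] → after → no.
interview [t=189, t=253] → overlapped-by → no.
onboarding [t=248, t=278] → after → no.
retro [t=243, t=308] → met-by → counts.
snapshot [t=316, t=379] → after → no.
sync_call [t=296, t=391] → after → no.
Total: 1.

1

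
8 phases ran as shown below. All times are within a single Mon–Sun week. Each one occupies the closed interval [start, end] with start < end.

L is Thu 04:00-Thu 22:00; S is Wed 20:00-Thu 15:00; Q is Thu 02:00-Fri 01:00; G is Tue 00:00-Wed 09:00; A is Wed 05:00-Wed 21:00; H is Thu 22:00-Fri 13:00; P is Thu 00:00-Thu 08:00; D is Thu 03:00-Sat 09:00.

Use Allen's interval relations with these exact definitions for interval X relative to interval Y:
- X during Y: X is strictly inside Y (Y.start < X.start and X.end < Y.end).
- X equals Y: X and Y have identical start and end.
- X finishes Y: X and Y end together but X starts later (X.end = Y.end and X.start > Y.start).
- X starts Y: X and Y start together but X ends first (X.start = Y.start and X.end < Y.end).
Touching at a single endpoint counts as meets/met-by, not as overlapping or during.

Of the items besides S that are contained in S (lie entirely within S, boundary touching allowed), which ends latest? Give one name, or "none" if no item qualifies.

Target S = [Wed 20:00, Thu 15:00].
A [Wed 05:00, Wed 21:00] → overlaps → excluded.
D [Thu 03:00, Sat 09:00] → overlapped-by → excluded.
G [Tue 00:00, Wed 09:00] → before → excluded.
H [Thu 22:00, Fri 13:00] → after → excluded.
L [Thu 04:00, Thu 22:00] → overlapped-by → excluded.
P [Thu 00:00, Thu 08:00] → during → candidate.
Q [Thu 02:00, Fri 01:00] → overlapped-by → excluded.
Among candidates, latest end is Thu 08:00 → P.

P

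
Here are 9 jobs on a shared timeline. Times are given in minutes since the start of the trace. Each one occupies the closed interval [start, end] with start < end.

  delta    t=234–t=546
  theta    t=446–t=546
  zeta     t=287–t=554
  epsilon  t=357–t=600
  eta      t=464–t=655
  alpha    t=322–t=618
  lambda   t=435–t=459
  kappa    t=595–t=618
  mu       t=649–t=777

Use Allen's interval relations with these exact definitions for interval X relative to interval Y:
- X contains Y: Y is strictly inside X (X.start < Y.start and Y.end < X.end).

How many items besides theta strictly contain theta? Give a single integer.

3

Target theta = [t=446, t=546].
alpha [t=322, t=618] → contains → counts.
delta [t=234, t=546] → finished-by → no.
epsilon [t=357, t=600] → contains → counts.
eta [t=464, t=655] → overlapped-by → no.
kappa [t=595, t=618] → after → no.
lambda [t=435, t=459] → overlaps → no.
mu [t=649, t=777] → after → no.
zeta [t=287, t=554] → contains → counts.
Total: 3.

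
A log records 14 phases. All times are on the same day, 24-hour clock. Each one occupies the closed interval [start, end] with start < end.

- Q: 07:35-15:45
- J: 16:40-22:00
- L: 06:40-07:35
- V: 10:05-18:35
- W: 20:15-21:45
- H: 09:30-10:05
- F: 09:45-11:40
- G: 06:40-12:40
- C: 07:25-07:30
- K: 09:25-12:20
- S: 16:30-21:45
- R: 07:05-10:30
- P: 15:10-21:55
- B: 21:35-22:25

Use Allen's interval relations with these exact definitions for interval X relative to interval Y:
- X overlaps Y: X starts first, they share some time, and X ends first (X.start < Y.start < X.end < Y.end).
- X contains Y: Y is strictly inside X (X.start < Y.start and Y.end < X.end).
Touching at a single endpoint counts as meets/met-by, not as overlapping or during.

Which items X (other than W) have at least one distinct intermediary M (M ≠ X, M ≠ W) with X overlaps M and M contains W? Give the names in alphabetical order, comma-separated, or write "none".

P, Q, S, V

Target W = [20:15, 21:45].
Intermediaries M with M contains W: J, P.
Via J — items with X overlaps J: P, S, V.
Via P — items with X overlaps P: Q, V.
Union: P, Q, S, V.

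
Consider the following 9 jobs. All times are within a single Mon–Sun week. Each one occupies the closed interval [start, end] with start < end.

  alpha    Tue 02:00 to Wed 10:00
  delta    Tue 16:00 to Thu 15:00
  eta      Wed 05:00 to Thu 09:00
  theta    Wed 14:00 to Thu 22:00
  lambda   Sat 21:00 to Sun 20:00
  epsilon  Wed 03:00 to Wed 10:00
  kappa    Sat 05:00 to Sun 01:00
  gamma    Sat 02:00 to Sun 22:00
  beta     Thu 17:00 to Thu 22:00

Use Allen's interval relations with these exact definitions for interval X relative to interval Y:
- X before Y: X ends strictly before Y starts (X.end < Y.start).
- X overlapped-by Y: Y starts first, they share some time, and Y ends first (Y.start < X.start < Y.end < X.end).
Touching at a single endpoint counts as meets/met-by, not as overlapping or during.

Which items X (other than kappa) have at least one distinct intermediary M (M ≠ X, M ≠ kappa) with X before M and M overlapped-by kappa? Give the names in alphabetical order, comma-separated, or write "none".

alpha, beta, delta, epsilon, eta, theta

Target kappa = [Sat 05:00, Sun 01:00].
Intermediaries M with M overlapped-by kappa: lambda.
Via lambda — items with X before lambda: alpha, beta, delta, epsilon, eta, theta.
Union: alpha, beta, delta, epsilon, eta, theta.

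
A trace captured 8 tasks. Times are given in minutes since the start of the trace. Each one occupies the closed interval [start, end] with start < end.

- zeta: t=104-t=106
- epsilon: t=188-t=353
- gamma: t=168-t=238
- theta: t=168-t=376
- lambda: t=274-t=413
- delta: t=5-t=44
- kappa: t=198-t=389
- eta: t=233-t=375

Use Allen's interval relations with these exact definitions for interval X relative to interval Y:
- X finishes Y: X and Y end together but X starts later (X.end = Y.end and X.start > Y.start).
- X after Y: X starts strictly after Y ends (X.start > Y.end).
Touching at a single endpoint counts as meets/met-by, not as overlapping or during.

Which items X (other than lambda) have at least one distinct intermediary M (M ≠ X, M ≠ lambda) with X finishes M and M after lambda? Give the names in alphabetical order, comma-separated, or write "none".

Target lambda = [t=274, t=413].
Intermediaries M with M after lambda: none.
Union: none.

none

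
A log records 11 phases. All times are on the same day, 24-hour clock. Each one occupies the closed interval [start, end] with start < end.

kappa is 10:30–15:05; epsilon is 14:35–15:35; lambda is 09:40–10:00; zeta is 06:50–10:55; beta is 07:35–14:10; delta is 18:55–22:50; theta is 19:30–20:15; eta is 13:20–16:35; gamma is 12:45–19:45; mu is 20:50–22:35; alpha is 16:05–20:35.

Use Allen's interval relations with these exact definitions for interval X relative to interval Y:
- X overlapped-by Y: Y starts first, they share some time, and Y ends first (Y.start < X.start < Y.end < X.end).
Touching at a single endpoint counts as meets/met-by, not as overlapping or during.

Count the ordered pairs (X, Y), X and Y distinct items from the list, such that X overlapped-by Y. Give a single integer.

13

Checking all 110 ordered pairs for relation 'overlapped-by'; matching pairs in alphabetical order:
(alpha, eta): alpha overlapped-by eta ✓
(alpha, gamma): alpha overlapped-by gamma ✓
(beta, zeta): beta overlapped-by zeta ✓
(delta, alpha): delta overlapped-by alpha ✓
(delta, gamma): delta overlapped-by gamma ✓
(epsilon, kappa): epsilon overlapped-by kappa ✓
(eta, beta): eta overlapped-by beta ✓
(eta, kappa): eta overlapped-by kappa ✓
(gamma, beta): gamma overlapped-by beta ✓
(gamma, kappa): gamma overlapped-by kappa ✓
(kappa, beta): kappa overlapped-by beta ✓
(kappa, zeta): kappa overlapped-by zeta ✓
(theta, gamma): theta overlapped-by gamma ✓
Count: 13.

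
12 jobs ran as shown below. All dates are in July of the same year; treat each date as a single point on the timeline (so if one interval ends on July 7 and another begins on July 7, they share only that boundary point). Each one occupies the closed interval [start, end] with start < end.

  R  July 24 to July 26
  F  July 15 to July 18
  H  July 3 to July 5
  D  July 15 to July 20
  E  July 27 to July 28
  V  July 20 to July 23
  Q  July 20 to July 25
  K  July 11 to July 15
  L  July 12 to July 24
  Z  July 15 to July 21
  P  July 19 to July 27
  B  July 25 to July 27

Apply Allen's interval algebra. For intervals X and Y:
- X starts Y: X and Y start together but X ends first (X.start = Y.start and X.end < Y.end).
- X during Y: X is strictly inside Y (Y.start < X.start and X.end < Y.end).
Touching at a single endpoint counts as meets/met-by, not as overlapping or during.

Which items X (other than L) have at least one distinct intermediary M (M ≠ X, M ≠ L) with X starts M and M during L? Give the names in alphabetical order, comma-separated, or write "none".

Target L = [July 12, July 24].
Intermediaries M with M during L: D, F, V, Z.
Via D — items with X starts D: F.
Via F — items with X starts F: none.
Via V — items with X starts V: none.
Via Z — items with X starts Z: D, F.
Union: D, F.

D, F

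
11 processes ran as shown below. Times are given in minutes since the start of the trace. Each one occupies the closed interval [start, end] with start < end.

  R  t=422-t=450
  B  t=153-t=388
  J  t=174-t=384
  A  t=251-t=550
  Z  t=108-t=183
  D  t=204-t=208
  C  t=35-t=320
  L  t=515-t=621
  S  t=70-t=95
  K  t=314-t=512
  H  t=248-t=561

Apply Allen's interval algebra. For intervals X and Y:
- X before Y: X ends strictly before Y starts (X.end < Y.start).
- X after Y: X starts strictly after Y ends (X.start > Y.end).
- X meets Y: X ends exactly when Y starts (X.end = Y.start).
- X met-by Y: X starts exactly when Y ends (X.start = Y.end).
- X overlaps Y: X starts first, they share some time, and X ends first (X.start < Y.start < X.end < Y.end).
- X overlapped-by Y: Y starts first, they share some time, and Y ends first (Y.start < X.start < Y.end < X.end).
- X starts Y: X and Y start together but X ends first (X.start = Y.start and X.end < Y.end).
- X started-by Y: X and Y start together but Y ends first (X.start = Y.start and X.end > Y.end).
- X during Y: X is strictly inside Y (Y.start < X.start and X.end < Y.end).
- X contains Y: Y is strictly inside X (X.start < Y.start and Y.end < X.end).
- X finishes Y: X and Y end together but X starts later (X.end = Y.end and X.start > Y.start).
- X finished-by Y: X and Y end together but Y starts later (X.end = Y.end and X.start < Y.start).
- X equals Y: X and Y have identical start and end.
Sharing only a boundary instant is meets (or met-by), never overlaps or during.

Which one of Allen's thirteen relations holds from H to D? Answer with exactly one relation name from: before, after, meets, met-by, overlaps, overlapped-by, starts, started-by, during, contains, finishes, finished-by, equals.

after

H = [t=248, t=561]; D = [t=204, t=208].
Compare endpoints: H.start > D.start, H.start > D.end, H.end > D.start, H.end > D.end.
That pattern is 'after'.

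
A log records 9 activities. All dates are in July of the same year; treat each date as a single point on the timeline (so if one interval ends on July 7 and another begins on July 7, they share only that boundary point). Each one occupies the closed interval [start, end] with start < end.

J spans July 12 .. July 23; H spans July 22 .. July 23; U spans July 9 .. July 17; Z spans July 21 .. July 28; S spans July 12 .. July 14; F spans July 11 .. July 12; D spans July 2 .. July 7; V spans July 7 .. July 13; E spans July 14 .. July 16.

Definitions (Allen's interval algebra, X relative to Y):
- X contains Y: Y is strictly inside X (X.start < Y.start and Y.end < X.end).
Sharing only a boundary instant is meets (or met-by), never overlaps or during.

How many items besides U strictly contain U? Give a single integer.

Target U = [July 9, July 17].
D [July 2, July 7] → before → no.
E [July 14, July 16] → during → no.
F [July 11, July 12] → during → no.
H [July 22, July 23] → after → no.
J [July 12, July 23] → overlapped-by → no.
S [July 12, July 14] → during → no.
V [July 7, July 13] → overlaps → no.
Z [July 21, July 28] → after → no.
Total: 0.

0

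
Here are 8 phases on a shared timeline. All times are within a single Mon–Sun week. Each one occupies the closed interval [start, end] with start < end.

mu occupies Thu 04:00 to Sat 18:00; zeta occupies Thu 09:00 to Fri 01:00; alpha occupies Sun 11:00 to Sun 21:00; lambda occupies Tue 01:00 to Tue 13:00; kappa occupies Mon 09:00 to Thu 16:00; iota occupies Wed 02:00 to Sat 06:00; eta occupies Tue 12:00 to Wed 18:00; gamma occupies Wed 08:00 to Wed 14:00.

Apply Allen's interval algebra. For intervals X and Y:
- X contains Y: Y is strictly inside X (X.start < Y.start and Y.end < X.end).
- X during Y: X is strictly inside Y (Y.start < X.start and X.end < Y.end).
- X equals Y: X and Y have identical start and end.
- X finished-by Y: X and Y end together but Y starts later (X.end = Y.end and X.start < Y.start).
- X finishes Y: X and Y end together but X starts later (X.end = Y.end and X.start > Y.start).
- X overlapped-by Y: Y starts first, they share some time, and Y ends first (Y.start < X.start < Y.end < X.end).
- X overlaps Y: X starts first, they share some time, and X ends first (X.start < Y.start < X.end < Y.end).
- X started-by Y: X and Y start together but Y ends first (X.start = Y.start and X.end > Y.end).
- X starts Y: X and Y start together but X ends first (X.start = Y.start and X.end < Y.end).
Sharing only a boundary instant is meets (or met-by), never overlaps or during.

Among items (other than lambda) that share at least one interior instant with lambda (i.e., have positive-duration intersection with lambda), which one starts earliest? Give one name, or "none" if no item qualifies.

kappa

Target lambda = [Tue 01:00, Tue 13:00].
alpha [Sun 11:00, Sun 21:00] → after → excluded.
eta [Tue 12:00, Wed 18:00] → overlapped-by → candidate.
gamma [Wed 08:00, Wed 14:00] → after → excluded.
iota [Wed 02:00, Sat 06:00] → after → excluded.
kappa [Mon 09:00, Thu 16:00] → contains → candidate.
mu [Thu 04:00, Sat 18:00] → after → excluded.
zeta [Thu 09:00, Fri 01:00] → after → excluded.
Among candidates, earliest start is Mon 09:00 → kappa.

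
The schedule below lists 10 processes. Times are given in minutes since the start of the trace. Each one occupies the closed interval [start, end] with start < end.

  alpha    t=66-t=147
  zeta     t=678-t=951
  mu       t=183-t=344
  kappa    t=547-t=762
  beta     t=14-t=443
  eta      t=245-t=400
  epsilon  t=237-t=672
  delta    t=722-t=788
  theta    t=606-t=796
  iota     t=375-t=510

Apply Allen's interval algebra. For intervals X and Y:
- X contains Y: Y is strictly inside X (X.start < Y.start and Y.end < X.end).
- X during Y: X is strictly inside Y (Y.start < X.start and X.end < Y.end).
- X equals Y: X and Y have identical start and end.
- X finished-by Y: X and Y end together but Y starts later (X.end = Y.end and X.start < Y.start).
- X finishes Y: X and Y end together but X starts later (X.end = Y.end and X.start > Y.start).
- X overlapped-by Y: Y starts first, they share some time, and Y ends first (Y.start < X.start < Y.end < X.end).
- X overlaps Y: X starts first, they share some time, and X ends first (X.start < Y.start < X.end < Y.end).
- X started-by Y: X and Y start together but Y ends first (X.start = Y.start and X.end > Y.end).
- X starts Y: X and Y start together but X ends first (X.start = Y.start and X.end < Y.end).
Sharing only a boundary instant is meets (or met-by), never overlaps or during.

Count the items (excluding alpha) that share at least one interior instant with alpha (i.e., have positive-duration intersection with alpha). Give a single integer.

Target alpha = [t=66, t=147].
beta [t=14, t=443] → contains → counts.
delta [t=722, t=788] → after → no.
epsilon [t=237, t=672] → after → no.
eta [t=245, t=400] → after → no.
iota [t=375, t=510] → after → no.
kappa [t=547, t=762] → after → no.
mu [t=183, t=344] → after → no.
theta [t=606, t=796] → after → no.
zeta [t=678, t=951] → after → no.
Total: 1.

1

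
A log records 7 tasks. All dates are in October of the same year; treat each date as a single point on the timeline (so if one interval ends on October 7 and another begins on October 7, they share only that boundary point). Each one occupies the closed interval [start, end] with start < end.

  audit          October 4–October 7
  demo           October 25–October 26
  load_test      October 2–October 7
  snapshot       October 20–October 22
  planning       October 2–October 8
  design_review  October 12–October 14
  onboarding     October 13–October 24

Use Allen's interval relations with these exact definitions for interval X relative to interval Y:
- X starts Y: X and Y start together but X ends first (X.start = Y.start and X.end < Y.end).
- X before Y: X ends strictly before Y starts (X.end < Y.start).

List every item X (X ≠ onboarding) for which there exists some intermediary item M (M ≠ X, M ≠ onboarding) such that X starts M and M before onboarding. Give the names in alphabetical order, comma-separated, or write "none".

load_test

Target onboarding = [October 13, October 24].
Intermediaries M with M before onboarding: audit, load_test, planning.
Via audit — items with X starts audit: none.
Via load_test — items with X starts load_test: none.
Via planning — items with X starts planning: load_test.
Union: load_test.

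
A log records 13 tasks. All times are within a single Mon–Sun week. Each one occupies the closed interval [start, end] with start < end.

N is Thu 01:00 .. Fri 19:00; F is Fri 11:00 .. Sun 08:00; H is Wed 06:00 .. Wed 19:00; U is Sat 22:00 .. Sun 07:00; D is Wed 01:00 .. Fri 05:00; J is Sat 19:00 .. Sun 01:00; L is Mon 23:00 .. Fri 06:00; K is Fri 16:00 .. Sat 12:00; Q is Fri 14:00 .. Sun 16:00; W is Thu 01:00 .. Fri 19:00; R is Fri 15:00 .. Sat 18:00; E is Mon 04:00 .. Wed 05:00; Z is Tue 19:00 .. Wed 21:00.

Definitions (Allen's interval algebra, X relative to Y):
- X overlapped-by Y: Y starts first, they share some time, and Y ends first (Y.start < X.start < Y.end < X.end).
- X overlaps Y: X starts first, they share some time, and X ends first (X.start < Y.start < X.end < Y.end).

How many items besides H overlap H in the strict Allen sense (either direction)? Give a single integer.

0

Target H = [Wed 06:00, Wed 19:00].
D [Wed 01:00, Fri 05:00] → contains → no.
E [Mon 04:00, Wed 05:00] → before → no.
F [Fri 11:00, Sun 08:00] → after → no.
J [Sat 19:00, Sun 01:00] → after → no.
K [Fri 16:00, Sat 12:00] → after → no.
L [Mon 23:00, Fri 06:00] → contains → no.
N [Thu 01:00, Fri 19:00] → after → no.
Q [Fri 14:00, Sun 16:00] → after → no.
R [Fri 15:00, Sat 18:00] → after → no.
U [Sat 22:00, Sun 07:00] → after → no.
W [Thu 01:00, Fri 19:00] → after → no.
Z [Tue 19:00, Wed 21:00] → contains → no.
Total: 0.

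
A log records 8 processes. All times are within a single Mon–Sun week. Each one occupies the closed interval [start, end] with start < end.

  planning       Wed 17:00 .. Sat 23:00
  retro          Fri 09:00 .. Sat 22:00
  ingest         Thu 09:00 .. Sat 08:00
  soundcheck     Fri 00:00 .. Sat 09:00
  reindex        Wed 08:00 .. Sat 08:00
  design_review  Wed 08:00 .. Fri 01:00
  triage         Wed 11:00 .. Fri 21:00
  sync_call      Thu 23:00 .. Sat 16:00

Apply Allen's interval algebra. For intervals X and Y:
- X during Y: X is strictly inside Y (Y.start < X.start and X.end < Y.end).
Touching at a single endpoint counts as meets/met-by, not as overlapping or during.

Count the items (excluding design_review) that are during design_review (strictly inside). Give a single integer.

Target design_review = [Wed 08:00, Fri 01:00].
ingest [Thu 09:00, Sat 08:00] → overlapped-by → no.
planning [Wed 17:00, Sat 23:00] → overlapped-by → no.
reindex [Wed 08:00, Sat 08:00] → started-by → no.
retro [Fri 09:00, Sat 22:00] → after → no.
soundcheck [Fri 00:00, Sat 09:00] → overlapped-by → no.
sync_call [Thu 23:00, Sat 16:00] → overlapped-by → no.
triage [Wed 11:00, Fri 21:00] → overlapped-by → no.
Total: 0.

0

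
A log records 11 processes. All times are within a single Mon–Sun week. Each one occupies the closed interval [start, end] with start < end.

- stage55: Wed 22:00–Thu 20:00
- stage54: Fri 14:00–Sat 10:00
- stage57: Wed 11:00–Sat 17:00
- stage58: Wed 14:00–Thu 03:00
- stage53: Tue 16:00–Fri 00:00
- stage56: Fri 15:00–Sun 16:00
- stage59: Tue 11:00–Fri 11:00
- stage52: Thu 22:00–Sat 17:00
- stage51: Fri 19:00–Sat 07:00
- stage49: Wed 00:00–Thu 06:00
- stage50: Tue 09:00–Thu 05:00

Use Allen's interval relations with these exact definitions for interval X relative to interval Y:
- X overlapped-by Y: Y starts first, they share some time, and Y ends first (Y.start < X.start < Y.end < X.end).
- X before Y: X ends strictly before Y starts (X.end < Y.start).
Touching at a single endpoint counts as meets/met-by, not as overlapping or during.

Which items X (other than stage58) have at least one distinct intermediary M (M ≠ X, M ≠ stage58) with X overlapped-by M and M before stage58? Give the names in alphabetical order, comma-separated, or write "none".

Target stage58 = [Wed 14:00, Thu 03:00].
Intermediaries M with M before stage58: none.
Union: none.

none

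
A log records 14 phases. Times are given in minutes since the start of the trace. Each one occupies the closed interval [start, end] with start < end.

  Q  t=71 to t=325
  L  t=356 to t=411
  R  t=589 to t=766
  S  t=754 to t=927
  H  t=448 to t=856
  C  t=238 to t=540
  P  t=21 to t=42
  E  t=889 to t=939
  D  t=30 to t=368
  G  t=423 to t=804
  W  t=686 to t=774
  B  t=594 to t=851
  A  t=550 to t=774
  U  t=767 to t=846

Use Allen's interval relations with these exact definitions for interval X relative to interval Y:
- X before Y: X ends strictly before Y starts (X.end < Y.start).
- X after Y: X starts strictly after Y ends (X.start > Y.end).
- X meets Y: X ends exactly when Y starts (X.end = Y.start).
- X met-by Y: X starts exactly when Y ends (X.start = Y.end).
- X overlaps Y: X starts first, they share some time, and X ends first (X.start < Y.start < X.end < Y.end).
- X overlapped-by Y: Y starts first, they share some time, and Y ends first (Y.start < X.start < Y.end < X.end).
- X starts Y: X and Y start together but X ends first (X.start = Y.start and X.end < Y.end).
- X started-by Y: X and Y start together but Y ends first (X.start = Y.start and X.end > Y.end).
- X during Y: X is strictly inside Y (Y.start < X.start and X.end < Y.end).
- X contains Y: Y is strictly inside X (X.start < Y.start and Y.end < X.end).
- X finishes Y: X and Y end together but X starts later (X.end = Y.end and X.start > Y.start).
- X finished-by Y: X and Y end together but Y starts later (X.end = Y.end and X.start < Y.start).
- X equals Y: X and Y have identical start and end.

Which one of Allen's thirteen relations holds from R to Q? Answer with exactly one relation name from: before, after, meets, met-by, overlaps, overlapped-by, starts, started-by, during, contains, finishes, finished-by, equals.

R = [t=589, t=766]; Q = [t=71, t=325].
Compare endpoints: R.start > Q.start, R.start > Q.end, R.end > Q.start, R.end > Q.end.
That pattern is 'after'.

after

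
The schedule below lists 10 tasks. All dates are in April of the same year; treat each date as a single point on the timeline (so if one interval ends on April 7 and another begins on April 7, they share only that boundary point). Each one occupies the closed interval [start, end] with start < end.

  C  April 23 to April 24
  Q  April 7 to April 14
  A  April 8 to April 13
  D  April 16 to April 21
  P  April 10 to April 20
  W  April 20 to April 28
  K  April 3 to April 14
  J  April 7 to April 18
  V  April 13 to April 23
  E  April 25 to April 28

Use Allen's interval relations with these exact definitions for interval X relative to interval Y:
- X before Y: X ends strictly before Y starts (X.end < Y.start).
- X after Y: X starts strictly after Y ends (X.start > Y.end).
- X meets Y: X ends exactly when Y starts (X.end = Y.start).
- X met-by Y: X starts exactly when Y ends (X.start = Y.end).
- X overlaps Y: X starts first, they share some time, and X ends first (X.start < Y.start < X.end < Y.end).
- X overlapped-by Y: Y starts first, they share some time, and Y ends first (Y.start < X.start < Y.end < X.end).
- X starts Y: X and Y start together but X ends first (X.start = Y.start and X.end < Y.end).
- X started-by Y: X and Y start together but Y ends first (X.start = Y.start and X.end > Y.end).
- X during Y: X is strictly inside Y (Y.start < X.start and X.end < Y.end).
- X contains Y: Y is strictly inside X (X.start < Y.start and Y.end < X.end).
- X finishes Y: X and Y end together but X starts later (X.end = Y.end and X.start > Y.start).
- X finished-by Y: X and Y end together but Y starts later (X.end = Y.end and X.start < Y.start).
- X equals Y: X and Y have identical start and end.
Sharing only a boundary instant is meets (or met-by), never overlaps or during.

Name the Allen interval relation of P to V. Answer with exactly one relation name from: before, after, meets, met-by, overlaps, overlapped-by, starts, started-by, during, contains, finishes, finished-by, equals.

overlaps

P = [April 10, April 20]; V = [April 13, April 23].
Compare endpoints: P.start < V.start, P.start < V.end, P.end > V.start, P.end < V.end.
That pattern is 'overlaps'.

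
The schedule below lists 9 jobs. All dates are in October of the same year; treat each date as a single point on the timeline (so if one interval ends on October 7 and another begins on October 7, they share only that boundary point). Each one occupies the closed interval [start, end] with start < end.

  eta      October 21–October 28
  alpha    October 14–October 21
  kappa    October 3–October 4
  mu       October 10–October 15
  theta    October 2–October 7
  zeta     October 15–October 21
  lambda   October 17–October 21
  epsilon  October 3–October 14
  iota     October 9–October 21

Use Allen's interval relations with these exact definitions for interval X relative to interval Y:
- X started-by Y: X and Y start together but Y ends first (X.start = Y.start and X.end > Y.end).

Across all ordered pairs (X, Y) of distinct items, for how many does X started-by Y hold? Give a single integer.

1

Checking all 72 ordered pairs for relation 'started-by'; matching pairs in alphabetical order:
(epsilon, kappa): epsilon started-by kappa ✓
Count: 1.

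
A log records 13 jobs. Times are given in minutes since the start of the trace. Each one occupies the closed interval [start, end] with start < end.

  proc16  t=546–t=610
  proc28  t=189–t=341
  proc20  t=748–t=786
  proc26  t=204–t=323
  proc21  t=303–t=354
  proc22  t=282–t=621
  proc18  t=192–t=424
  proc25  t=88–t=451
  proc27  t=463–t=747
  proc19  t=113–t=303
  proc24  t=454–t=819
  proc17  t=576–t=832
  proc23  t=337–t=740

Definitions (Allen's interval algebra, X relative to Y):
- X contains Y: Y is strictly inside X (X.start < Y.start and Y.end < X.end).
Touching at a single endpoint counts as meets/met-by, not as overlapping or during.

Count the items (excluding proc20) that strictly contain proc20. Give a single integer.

Target proc20 = [t=748, t=786].
proc16 [t=546, t=610] → before → no.
proc17 [t=576, t=832] → contains → counts.
proc18 [t=192, t=424] → before → no.
proc19 [t=113, t=303] → before → no.
proc21 [t=303, t=354] → before → no.
proc22 [t=282, t=621] → before → no.
proc23 [t=337, t=740] → before → no.
proc24 [t=454, t=819] → contains → counts.
proc25 [t=88, t=451] → before → no.
proc26 [t=204, t=323] → before → no.
proc27 [t=463, t=747] → before → no.
proc28 [t=189, t=341] → before → no.
Total: 2.

2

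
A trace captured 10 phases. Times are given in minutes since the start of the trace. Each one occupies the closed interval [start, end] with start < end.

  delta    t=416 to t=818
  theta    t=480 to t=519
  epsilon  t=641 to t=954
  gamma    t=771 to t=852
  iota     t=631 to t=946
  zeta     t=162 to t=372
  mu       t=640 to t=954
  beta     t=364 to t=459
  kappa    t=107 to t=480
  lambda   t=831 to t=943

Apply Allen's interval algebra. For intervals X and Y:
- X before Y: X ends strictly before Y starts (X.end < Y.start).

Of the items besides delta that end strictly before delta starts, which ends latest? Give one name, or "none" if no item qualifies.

Target delta = [t=416, t=818].
beta [t=364, t=459] → overlaps → excluded.
epsilon [t=641, t=954] → overlapped-by → excluded.
gamma [t=771, t=852] → overlapped-by → excluded.
iota [t=631, t=946] → overlapped-by → excluded.
kappa [t=107, t=480] → overlaps → excluded.
lambda [t=831, t=943] → after → excluded.
mu [t=640, t=954] → overlapped-by → excluded.
theta [t=480, t=519] → during → excluded.
zeta [t=162, t=372] → before → candidate.
Among candidates, latest end is t=372 → zeta.

zeta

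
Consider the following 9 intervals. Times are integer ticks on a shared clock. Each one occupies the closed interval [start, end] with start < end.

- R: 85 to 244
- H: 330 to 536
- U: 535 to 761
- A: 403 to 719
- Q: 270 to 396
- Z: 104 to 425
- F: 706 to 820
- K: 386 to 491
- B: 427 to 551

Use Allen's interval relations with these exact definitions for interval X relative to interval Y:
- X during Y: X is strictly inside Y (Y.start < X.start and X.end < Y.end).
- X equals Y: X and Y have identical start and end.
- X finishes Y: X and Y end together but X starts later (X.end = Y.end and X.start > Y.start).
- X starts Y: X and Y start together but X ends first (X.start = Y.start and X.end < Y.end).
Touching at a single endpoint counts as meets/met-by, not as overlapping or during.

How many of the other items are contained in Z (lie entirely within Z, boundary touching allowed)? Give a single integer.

1

Target Z = [104, 425].
A [403, 719] → overlapped-by → no.
B [427, 551] → after → no.
F [706, 820] → after → no.
H [330, 536] → overlapped-by → no.
K [386, 491] → overlapped-by → no.
Q [270, 396] → during → counts.
R [85, 244] → overlaps → no.
U [535, 761] → after → no.
Total: 1.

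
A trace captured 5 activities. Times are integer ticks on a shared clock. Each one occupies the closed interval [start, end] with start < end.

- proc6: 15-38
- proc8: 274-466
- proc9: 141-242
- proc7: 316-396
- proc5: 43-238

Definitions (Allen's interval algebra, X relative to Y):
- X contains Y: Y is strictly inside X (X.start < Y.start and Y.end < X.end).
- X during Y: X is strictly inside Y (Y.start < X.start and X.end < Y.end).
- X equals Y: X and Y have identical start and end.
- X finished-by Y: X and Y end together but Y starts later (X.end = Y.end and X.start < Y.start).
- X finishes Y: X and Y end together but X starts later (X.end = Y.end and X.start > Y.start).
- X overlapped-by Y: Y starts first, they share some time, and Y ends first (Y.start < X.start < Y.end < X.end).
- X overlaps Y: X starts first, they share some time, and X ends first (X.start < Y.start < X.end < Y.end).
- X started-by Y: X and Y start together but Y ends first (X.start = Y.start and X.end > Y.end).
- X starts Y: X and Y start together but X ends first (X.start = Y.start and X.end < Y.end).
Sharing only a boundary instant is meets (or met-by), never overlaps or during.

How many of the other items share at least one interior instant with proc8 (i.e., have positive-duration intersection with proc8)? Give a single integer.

Target proc8 = [274, 466].
proc5 [43, 238] → before → no.
proc6 [15, 38] → before → no.
proc7 [316, 396] → during → counts.
proc9 [141, 242] → before → no.
Total: 1.

1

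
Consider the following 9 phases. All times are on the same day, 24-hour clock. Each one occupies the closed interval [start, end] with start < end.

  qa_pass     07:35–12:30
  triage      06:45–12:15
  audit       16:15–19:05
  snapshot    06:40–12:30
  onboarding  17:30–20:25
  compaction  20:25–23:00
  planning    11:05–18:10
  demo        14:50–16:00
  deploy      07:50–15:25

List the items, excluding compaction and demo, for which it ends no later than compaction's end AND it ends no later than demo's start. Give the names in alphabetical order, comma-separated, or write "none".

Conditions: its end is no later than compaction's end (X.end <= 23:00) AND its end is no later than demo's start (X.end <= 14:50).
audit: end 19:05 <= 23:00? ✓; end 19:05 <= 14:50? ✗ → no.
deploy: end 15:25 <= 23:00? ✓; end 15:25 <= 14:50? ✗ → no.
onboarding: end 20:25 <= 23:00? ✓; end 20:25 <= 14:50? ✗ → no.
planning: end 18:10 <= 23:00? ✓; end 18:10 <= 14:50? ✗ → no.
qa_pass: end 12:30 <= 23:00? ✓; end 12:30 <= 14:50? ✓ → yes.
snapshot: end 12:30 <= 23:00? ✓; end 12:30 <= 14:50? ✓ → yes.
triage: end 12:15 <= 23:00? ✓; end 12:15 <= 14:50? ✓ → yes.
Result: qa_pass, snapshot, triage.

qa_pass, snapshot, triage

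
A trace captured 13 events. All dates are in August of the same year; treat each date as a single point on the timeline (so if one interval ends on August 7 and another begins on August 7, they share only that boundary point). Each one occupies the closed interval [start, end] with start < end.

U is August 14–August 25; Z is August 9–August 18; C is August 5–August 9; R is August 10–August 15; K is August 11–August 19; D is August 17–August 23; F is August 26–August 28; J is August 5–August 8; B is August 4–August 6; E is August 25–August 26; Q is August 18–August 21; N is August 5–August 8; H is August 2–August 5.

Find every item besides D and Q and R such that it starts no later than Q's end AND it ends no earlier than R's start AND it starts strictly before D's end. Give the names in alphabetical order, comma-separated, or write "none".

K, U, Z

Conditions: its start is no later than Q's end (X.start <= August 21) AND its end is no earlier than R's start (X.end >= August 10) AND its start is strictly before D's end (X.start < August 23).
B: start August 4 <= August 21? ✓; end August 6 >= August 10? ✗; start August 4 < August 23? ✓ → no.
C: start August 5 <= August 21? ✓; end August 9 >= August 10? ✗; start August 5 < August 23? ✓ → no.
E: start August 25 <= August 21? ✗; end August 26 >= August 10? ✓; start August 25 < August 23? ✗ → no.
F: start August 26 <= August 21? ✗; end August 28 >= August 10? ✓; start August 26 < August 23? ✗ → no.
H: start August 2 <= August 21? ✓; end August 5 >= August 10? ✗; start August 2 < August 23? ✓ → no.
J: start August 5 <= August 21? ✓; end August 8 >= August 10? ✗; start August 5 < August 23? ✓ → no.
K: start August 11 <= August 21? ✓; end August 19 >= August 10? ✓; start August 11 < August 23? ✓ → yes.
N: start August 5 <= August 21? ✓; end August 8 >= August 10? ✗; start August 5 < August 23? ✓ → no.
U: start August 14 <= August 21? ✓; end August 25 >= August 10? ✓; start August 14 < August 23? ✓ → yes.
Z: start August 9 <= August 21? ✓; end August 18 >= August 10? ✓; start August 9 < August 23? ✓ → yes.
Result: K, U, Z.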